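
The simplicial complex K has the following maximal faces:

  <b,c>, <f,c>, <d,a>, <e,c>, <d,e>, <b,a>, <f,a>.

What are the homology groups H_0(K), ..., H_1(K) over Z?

We work with the vertex ordering a < b < c < d < e < f. The simplices of K, each written with vertices in increasing order, are:

  0-simplices (6): a, b, c, d, e, f
  1-simplices (7): ab, ad, af, bc, ce, cf, de

so the chain groups are C_0 ≅ Z^6, C_1 ≅ Z^7.

Boundary ∂_1: C_1 → C_0 is given by ∂[p,q] = [q] − [p]. For instance
  ∂de = e − d.
This gives a 6×7 integer matrix of rank 5; reducing to Smith normal form yields diagonal entries (1,1,1,1,1).

Reading off H_k = ker ∂_k / im ∂_{k+1}:

  H_0: rank C_0 − rank ∂_1 = 6 − 5 = 1, and the invariant factors of ∂_1 are all 1, so H_0 ≅ Z.
  H_1: rank ker ∂_1 − rank ∂_2 = (7 − 5) − 0 = 2, and there is no ∂_2, so H_1 ≅ Z^2.

H_0 ≅ Z,  H_1 ≅ Z^2.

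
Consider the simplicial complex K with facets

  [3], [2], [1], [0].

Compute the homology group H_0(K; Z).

Take the total order 0 < 1 < 2 < 3 on the vertex set. Then K (dimension 0) consists of the simplices:

  0-simplices (4): [0], [1], [2], [3]

so the chain groups are C_0 ≅ Z^4.

Now H_k = ker ∂_k / im ∂_{k+1}, so:

  H_0: rank C_0 − rank ∂_1 = 4 − 0 = 4, and there is no ∂_1, so H_0 ≅ Z^4.

H_0 = Z^4.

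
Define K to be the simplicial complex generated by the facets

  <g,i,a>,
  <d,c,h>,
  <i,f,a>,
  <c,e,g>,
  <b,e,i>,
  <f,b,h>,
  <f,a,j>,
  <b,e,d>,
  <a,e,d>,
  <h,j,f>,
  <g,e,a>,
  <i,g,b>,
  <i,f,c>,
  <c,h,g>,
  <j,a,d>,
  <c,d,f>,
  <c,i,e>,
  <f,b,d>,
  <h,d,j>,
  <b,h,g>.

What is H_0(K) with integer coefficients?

We work with the vertex ordering a < b < c < d < e < f < g < h < i < j. The simplices of K, each written with vertices in increasing order, are:

  0-simplices (10): a, b, c, d, e, f, g, h, i, j
  1-simplices (30): ad, ae, af, ag, ai, aj, bd, be, bf, bg, bh, bi, cd, ce, cf, cg, ch, ci, de, df, dh, dj, eg, ei, fh, fi, fj, gh, gi, hj
  2-simplices (20): ade, adj, aeg, afi, afj, agi, bde, bdf, bei, bfh, bgh, bgi, cdf, cdh, ceg, cei, cfi, cgh, dhj, fhj

Hence C_0 ≅ Z^10, C_1 ≅ Z^30, C_2 ≅ Z^20.

∂_1: C_1 → C_0 maps an edge to its endpoints' difference, ∂[p,q] = q − p. For instance
  ∂df = f − d.
The resulting 10×30 matrix has rank 9, and its Smith normal form has invariant factors (1,1,1,1,1,1,1,1,1).

Boundary ∂_2: C_2 → C_1 acts by ∂[p,q,r] = [q,r] − [p,r] + [p,q]. For instance
  ∂cdh = dh − ch + cd,
  ∂bgh = gh − bh + bg.
As a 30×20 matrix over Z this has rank 20, with invariant factors (1,1,1,1,1,1,1,1,1,1,1,1,1,1,1,1,1,1,1,2).

From H_k ≅ ker(∂_k) / im(∂_{k+1}) we obtain:

  H_0: rank C_0 − rank ∂_1 = 10 − 9 = 1, and the invariant factors of ∂_1 are all 1, so H_0 ≅ Z.

H_0 = Z.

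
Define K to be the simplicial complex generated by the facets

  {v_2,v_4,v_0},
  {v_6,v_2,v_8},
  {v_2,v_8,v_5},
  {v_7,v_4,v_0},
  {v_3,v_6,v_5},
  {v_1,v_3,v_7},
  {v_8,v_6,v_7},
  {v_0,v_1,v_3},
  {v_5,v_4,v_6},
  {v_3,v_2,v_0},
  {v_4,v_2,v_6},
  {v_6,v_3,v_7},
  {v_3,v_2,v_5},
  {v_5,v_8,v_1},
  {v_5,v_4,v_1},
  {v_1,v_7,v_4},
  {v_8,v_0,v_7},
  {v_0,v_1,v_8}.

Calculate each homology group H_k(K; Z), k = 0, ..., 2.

Fix the vertex order v_0 < v_1 < v_2 < v_3 < v_4 < v_5 < v_6 < v_7 < v_8 and write every simplex with vertices in increasing order. Then dim K = 2 and the simplices of K are:

  0-simplices (9): [v_0], [v_1], [v_2], [v_3], [v_4], [v_5], [v_6], [v_7], [v_8]
  1-simplices (27): (27 of them)
  2-simplices (18): (18 of them)

Hence C_0 ≅ Z^9, C_1 ≅ Z^27, C_2 ≅ Z^18.

The boundary map ∂_1: C_1 → C_0 sends each edge [p,q] (with p < q) to q − p. For instance
  ∂[v_2,v_6] = [v_6] − [v_2].
This gives a 9×27 integer matrix of rank 8; reducing to Smith normal form yields diagonal entries (1,1,1,1,1,1,1,1).

Boundary ∂_2: C_2 → C_1 acts by ∂[p,q,r] = [q,r] − [p,r] + [p,q]. For instance
  ∂[v_4,v_5,v_6] = [v_5,v_6] − [v_4,v_6] + [v_4,v_5],
  ∂[v_3,v_6,v_7] = [v_6,v_7] − [v_3,v_7] + [v_3,v_6].
This gives a 27×18 integer matrix of rank 18; reducing to Smith normal form yields diagonal entries (1,1,1,1,1,1,1,1,1,1,1,1,1,1,1,1,1,2).

Now H_k = ker ∂_k / im ∂_{k+1}, so:

  H_0: rank C_0 − rank ∂_1 = 9 − 8 = 1, and the invariant factors of ∂_1 are all 1, so H_0 = Z.
  H_1: rank ker ∂_1 − rank ∂_2 = (27 − 8) − 18 = 1, and ∂_2 has invariant factor 2 > 1, so H_1 = Z ⊕ Z_2.
  H_2: rank ker ∂_2 − rank ∂_3 = (18 − 18) − 0 = 0, and there is no ∂_3, so H_2 = 0.

As a check, the Euler characteristic is 9 − 27 + 18 = 0, which agrees with 1 − 1 + 0 = 0.

H_0 ≅ Z,  H_1 ≅ Z ⊕ Z_2,  H_2 = 0.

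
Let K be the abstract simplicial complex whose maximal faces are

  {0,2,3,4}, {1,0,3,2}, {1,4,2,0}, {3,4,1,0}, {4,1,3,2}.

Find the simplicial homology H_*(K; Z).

Order the vertices as 0 < 1 < 2 < 3 < 4. Listing each simplex with vertices in this order, K has dimension 3 with simplices:

  0-simplices (5): [0], [1], [2], [3], [4]
  1-simplices (10): [0,1], [0,2], [0,3], [0,4], [1,2], [1,3], [1,4], [2,3], [2,4], [3,4]
  2-simplices (10): [0,1,2], [0,1,3], [0,1,4], [0,2,3], [0,2,4], [0,3,4], [1,2,3], [1,2,4], [1,3,4], [2,3,4]
  3-simplices (5): [0,1,2,3], [0,1,2,4], [0,1,3,4], [0,2,3,4], [1,2,3,4]

giving chain groups C_0 ≅ Z^5, C_1 ≅ Z^10, C_2 ≅ Z^10, C_3 ≅ Z^5.

The boundary map ∂_1: C_1 → C_0 is given by ∂[p,q] = [q] − [p]. For instance
  ∂[1,2] = [2] − [1].
The resulting 5×10 matrix has rank 4, and its Smith normal form has invariant factors (1,1,1,1).

The boundary map ∂_2: C_2 → C_1 maps a triangle to the signed sum of its edges. For instance
  ∂[0,2,4] = [2,4] − [0,4] + [0,2],
  ∂[0,3,4] = [3,4] − [0,4] + [0,3].
The resulting 10×10 matrix has rank 6, and its Smith normal form has invariant factors (1,1,1,1,1,1).

The boundary map ∂_3: C_3 → C_2 sends each 3-simplex σ to the alternating sum Σ_i (−1)^i (σ with its i-th vertex removed). For instance
  ∂[0,1,2,4] = [1,2,4] − [0,2,4] + [0,1,4] − [0,1,2],
  ∂[1,2,3,4] = [2,3,4] − [1,3,4] + [1,2,4] − [1,2,3].
The 10×5 boundary matrix has rank 4 and Smith normal form diag(1,1,1,1).

Now H_k = ker ∂_k / im ∂_{k+1}, so:

  H_0: rank C_0 − rank ∂_1 = 5 − 4 = 1, and the invariant factors of ∂_1 are all 1, so H_0 ≅ Z.
  H_1: rank ker ∂_1 − rank ∂_2 = (10 − 4) − 6 = 0, and the invariant factors of ∂_2 are all 1, so H_1 ≅ 0.
  H_2: rank ker ∂_2 − rank ∂_3 = (10 − 6) − 4 = 0, and the invariant factors of ∂_3 are all 1, so H_2 ≅ 0.
  H_3: rank ker ∂_3 − rank ∂_4 = (5 − 4) − 0 = 1, and there is no ∂_4, so H_3 ≅ Z.

As a check, the Euler characteristic is 5 − 10 + 10 − 5 = 0, which agrees with 1 − 0 + 0 − 1 = 0.

H_0 ≅ Z,  H_1 = 0,  H_2 = 0,  H_3 ≅ Z.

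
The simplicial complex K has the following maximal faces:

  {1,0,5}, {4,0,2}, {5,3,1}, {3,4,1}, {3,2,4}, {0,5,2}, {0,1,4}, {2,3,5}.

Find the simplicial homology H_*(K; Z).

K has 6 vertices, 12 edges, 8 triangles.
rank ∂_0 = 0, rank ∂_1 = 5 ⇒ b_0 = 6 − 0 − 5 = 1; all invariant factors of ∂_1 are 1 so no torsion. So H_0 = Z.
rank ∂_1 = 5, rank ∂_2 = 7 ⇒ b_1 = 12 − 5 − 7 = 0; all invariant factors of ∂_2 are 1 so no torsion. So H_1 = 0.
rank ∂_2 = 7, rank ∂_3 = 0 ⇒ b_2 = 8 − 7 − 0 = 1. So H_2 = Z.

H_0 ≅ Z,  H_1 = 0,  H_2 ≅ Z.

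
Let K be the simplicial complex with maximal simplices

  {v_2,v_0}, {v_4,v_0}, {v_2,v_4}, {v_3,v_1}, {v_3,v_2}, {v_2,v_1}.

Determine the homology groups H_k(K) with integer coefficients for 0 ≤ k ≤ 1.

Take the total order v_0 < v_1 < v_2 < v_3 < v_4 on the vertex set. Then K (dimension 1) consists of the simplices:

  0-simplices (5): [v_0], [v_1], [v_2], [v_3], [v_4]
  1-simplices (6): [v_0,v_2], [v_0,v_4], [v_1,v_2], [v_1,v_3], [v_2,v_3], [v_2,v_4]

giving chain groups C_0 ≅ Z^5, C_1 ≅ Z^6.

∂_1: C_1 → C_0 is given by ∂[p,q] = [q] − [p]. For instance
  ∂[v_0,v_4] = [v_4] − [v_0].
This gives a 5×6 integer matrix of rank 4; reducing to Smith normal form yields diagonal entries (1,1,1,1).

Reading off H_k = ker ∂_k / im ∂_{k+1}:

  H_0: rank C_0 − rank ∂_1 = 5 − 4 = 1, and the invariant factors of ∂_1 are all 1, so H_0 = Z.
  H_1: rank ker ∂_1 − rank ∂_2 = (6 − 4) − 0 = 2, and there is no ∂_2, so H_1 = Z^2.

As a check, the Euler characteristic is 5 − 6 = -1, which agrees with 1 − 2 = -1.

H_0 ≅ Z,  H_1 ≅ Z^2.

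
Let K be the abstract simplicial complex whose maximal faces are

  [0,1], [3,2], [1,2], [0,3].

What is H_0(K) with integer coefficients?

Take the total order 0 < 1 < 2 < 3 on the vertex set. Then K (dimension 1) consists of the simplices:

  0-simplices (4): [0], [1], [2], [3]
  1-simplices (4): [0,1], [0,3], [1,2], [2,3]

Hence C_0 ≅ Z^4, C_1 ≅ Z^4.

∂_1: C_1 → C_0 is given by ∂[p,q] = [q] − [p].
This gives a 4×4 integer matrix of rank 3; reducing to Smith normal form yields diagonal entries (1,1,1).

From H_k ≅ ker(∂_k) / im(∂_{k+1}) we obtain:

  H_0: rank C_0 − rank ∂_1 = 4 − 3 = 1, and the invariant factors of ∂_1 are all 1, so H_0 ≅ Z.

(K is a triangulation of the circle S^1.)

H_0 = Z.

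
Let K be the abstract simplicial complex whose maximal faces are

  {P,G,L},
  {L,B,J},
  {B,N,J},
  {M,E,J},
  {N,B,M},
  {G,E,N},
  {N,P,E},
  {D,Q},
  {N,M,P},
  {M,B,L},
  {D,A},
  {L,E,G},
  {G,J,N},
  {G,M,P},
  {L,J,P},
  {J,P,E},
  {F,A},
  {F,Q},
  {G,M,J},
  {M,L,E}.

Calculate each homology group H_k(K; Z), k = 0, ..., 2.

K has 12 vertices, 28 edges, 16 triangles.
rank ∂_0 = 0, rank ∂_1 = 10 ⇒ b_0 = 12 − 0 − 10 = 2; all invariant factors of ∂_1 are 1 so no torsion. So H_0 ≅ Z^2.
rank ∂_1 = 10, rank ∂_2 = 15 ⇒ b_1 = 28 − 10 − 15 = 3; all invariant factors of ∂_2 are 1 so no torsion. So H_1 ≅ Z^3.
rank ∂_2 = 15, rank ∂_3 = 0 ⇒ b_2 = 16 − 15 − 0 = 1. So H_2 ≅ Z.

H_0 ≅ Z^2,  H_1 ≅ Z^3,  H_2 ≅ Z.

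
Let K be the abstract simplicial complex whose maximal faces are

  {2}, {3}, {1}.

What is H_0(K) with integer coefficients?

H_0 = Z^3.

K has 3 vertices.
rank ∂_0 = 0, rank ∂_1 = 0 ⇒ b_0 = 3 − 0 − 0 = 3. So H_0 ≅ Z^3.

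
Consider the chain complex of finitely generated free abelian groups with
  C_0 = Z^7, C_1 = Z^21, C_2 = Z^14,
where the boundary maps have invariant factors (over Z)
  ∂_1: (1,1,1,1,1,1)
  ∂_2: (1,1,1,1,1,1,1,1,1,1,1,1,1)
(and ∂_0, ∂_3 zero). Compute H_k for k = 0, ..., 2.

H_0: b_0 = 7 − 0 − 6 = 1; torsion from ∂_1 factors > 1: none. So H_0 = Z.
H_1: b_1 = 21 − 6 − 13 = 2; torsion from ∂_2 factors > 1: none. So H_1 = Z^2.
H_2: b_2 = 14 − 13 − 0 = 1; torsion from ∂_3 factors > 1: none. So H_2 = Z.

H_0 = Z,  H_1 = Z^2,  H_2 = Z.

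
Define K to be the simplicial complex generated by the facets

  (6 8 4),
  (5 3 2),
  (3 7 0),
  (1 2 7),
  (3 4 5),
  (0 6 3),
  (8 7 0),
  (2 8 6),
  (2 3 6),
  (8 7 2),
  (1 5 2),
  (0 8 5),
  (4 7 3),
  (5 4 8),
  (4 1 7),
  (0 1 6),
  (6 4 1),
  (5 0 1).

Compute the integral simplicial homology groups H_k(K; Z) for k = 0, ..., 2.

We work with the vertex ordering 0 < 1 < 2 < 3 < 4 < 5 < 6 < 7 < 8. The simplices of K, each written with vertices in increasing order, are:

  0-simplices (9): [0], [1], [2], [3], [4], [5], [6], [7], [8]
  1-simplices (27): (27 of them)
  2-simplices (18): [0,1,5], [0,1,6], [0,3,6], [0,3,7], [0,5,8], [0,7,8], [1,2,5], [1,2,7], [1,4,6], [1,4,7], [2,3,5], [2,3,6], [2,6,8], [2,7,8], [3,4,5], [3,4,7], [4,5,8], [4,6,8]

giving chain groups C_0 ≅ Z^9, C_1 ≅ Z^27, C_2 ≅ Z^18.

∂_1: C_1 → C_0 sends each edge [p,q] (with p < q) to q − p.
As a 9×27 matrix over Z this has rank 8, with invariant factors (1,1,1,1,1,1,1,1).

∂_2: C_2 → C_1 sends each 2-simplex [p,q,r] to [q,r] − [p,r] + [p,q]. For instance
  ∂[3,4,5] = [4,5] − [3,5] + [3,4],
  ∂[1,2,5] = [2,5] − [1,5] + [1,2].
This gives a 27×18 integer matrix of rank 17; reducing to Smith normal form yields diagonal entries (1,1,1,1,1,1,1,1,1,1,1,1,1,1,1,1,1).

Now H_k = ker ∂_k / im ∂_{k+1}, so:

  H_0: rank C_0 − rank ∂_1 = 9 − 8 = 1, and the invariant factors of ∂_1 are all 1, so H_0 = Z.
  H_1: rank ker ∂_1 − rank ∂_2 = (27 − 8) − 17 = 2, and the invariant factors of ∂_2 are all 1, so H_1 = Z^2.
  H_2: rank ker ∂_2 − rank ∂_3 = (18 − 17) − 0 = 1, and there is no ∂_3, so H_2 = Z.

As a check, the Euler characteristic is 9 − 27 + 18 = 0, which agrees with 1 − 2 + 1 = 0.

H_0 = Z,  H_1 = Z^2,  H_2 = Z.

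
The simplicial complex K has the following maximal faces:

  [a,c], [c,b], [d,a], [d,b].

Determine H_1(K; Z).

H_1 ≅ Z.

Fix the vertex order a < b < c < d and write every simplex with vertices in increasing order. Then dim K = 1 and the simplices of K are:

  0-simplices (4): a, b, c, d
  1-simplices (4): ac, ad, bc, bd

Hence C_0 ≅ Z^4, C_1 ≅ Z^4.

The boundary map ∂_1: C_1 → C_0 maps an edge to its endpoints' difference, ∂[p,q] = q − p. For instance
  ∂bc = c − b.
As a 4×4 matrix over Z this has rank 3, with invariant factors (1,1,1).

From H_k ≅ ker(∂_k) / im(∂_{k+1}) we obtain:

  H_1: rank ker ∂_1 − rank ∂_2 = (4 − 3) − 0 = 1, and there is no ∂_2, so H_1 = Z.

(K is a triangulation of the circle S^1.)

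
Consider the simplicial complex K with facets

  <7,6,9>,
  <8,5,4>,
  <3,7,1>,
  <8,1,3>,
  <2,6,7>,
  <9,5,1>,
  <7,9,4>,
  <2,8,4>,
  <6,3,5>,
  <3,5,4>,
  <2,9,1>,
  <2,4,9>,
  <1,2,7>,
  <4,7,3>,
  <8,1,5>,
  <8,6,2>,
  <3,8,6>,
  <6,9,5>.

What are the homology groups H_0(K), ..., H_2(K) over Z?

H_0 = Z,  H_1 = Z ⊕ Z/2,  H_2 = 0.

We work with the vertex ordering 1 < 2 < 3 < 4 < 5 < 6 < 7 < 8 < 9. The simplices of K, each written with vertices in increasing order, are:

  0-simplices (9): [1], [2], [3], [4], [5], [6], [7], [8], [9]
  1-simplices (27): (27 of them)
  2-simplices (18): [1,2,7], [1,2,9], [1,3,7], [1,3,8], [1,5,8], [1,5,9], [2,4,8], [2,4,9], [2,6,7], [2,6,8], [3,4,5], [3,4,7], [3,5,6], [3,6,8], [4,5,8], [4,7,9], [5,6,9], [6,7,9]

giving chain groups C_0 ≅ Z^9, C_1 ≅ Z^27, C_2 ≅ Z^18.

∂_1: C_1 → C_0 sends each edge [p,q] (with p < q) to q − p.
The resulting 9×27 matrix has rank 8, and its Smith normal form has invariant factors (1,1,1,1,1,1,1,1).

The boundary map ∂_2: C_2 → C_1 maps a triangle to the signed sum of its edges. For instance
  ∂[6,7,9] = [7,9] − [6,9] + [6,7],
  ∂[1,2,9] = [2,9] − [1,9] + [1,2].
The 27×18 boundary matrix has rank 18 and Smith normal form diag(1,1,1,1,1,1,1,1,1,1,1,1,1,1,1,1,1,2).

Computing H_k = (kernel of ∂_k) / (image of ∂_{k+1}):

  H_0: rank C_0 − rank ∂_1 = 9 − 8 = 1, and the invariant factors of ∂_1 are all 1, so H_0 = Z.
  H_1: rank ker ∂_1 − rank ∂_2 = (27 − 8) − 18 = 1, and ∂_2 has invariant factor 2 > 1, so H_1 = Z ⊕ Z/2.
  H_2: rank ker ∂_2 − rank ∂_3 = (18 − 18) − 0 = 0, and there is no ∂_3, so H_2 = 0.

As a check, the Euler characteristic is 9 − 27 + 18 = 0, which agrees with 1 − 1 + 0 = 0.
(K is a triangulation of the Klein bottle.)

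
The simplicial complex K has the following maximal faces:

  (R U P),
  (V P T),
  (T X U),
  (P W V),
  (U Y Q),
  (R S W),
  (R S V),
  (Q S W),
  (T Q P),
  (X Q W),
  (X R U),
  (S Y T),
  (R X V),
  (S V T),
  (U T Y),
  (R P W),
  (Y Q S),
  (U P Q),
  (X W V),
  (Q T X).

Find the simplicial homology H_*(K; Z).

H_0 = Z,  H_1 = Z ⊕ Z_2,  H_2 = 0.

Take the total order P < Q < R < S < T < U < V < W < X < Y on the vertex set. Then K (dimension 2) consists of the simplices:

  0-simplices (10): P, Q, R, S, T, U, V, W, X, Y
  1-simplices (30): PQ, PR, PT, PU, PV, PW, QS, QT, QU, QW, QX, QY, RS, RU, RV, RW, RX, ST, SV, SW, SY, TU, TV, TX, TY, UX, UY, VW, VX, WX
  2-simplices (20): PQT, PQU, PRU, PRW, PTV, PVW, QSW, QSY, QTX, QUY, QWX, RSV, RSW, RUX, RVX, STV, STY, TUX, TUY, VWX

Hence C_0 ≅ Z^10, C_1 ≅ Z^30, C_2 ≅ Z^20.

The boundary map ∂_1: C_1 → C_0 maps an edge to its endpoints' difference, ∂[p,q] = q − p.
As a 10×30 matrix over Z this has rank 9, with invariant factors (1,1,1,1,1,1,1,1,1).

Boundary ∂_2: C_2 → C_1 maps a triangle to the signed sum of its edges. For instance
  ∂STY = TY − SY + ST,
  ∂STV = TV − SV + ST.
This gives a 30×20 integer matrix of rank 20; reducing to Smith normal form yields diagonal entries (1,1,1,1,1,1,1,1,1,1,1,1,1,1,1,1,1,1,1,2).

Reading off H_k = ker ∂_k / im ∂_{k+1}:

  H_0: rank C_0 − rank ∂_1 = 10 − 9 = 1, and the invariant factors of ∂_1 are all 1, so H_0 = Z.
  H_1: rank ker ∂_1 − rank ∂_2 = (30 − 9) − 20 = 1, and ∂_2 has invariant factor 2 > 1, so H_1 = Z ⊕ Z_2.
  H_2: rank ker ∂_2 − rank ∂_3 = (20 − 20) − 0 = 0, and there is no ∂_3, so H_2 = 0.

As a check, the Euler characteristic is 10 − 30 + 20 = 0, which agrees with 1 − 1 + 0 = 0.
(K is a triangulation of the Klein bottle.)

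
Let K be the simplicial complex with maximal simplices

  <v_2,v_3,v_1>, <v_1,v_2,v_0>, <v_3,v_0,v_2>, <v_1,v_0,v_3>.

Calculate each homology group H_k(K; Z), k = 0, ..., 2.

We work with the vertex ordering v_0 < v_1 < v_2 < v_3. The simplices of K, each written with vertices in increasing order, are:

  0-simplices (4): [v_0], [v_1], [v_2], [v_3]
  1-simplices (6): [v_0,v_1], [v_0,v_2], [v_0,v_3], [v_1,v_2], [v_1,v_3], [v_2,v_3]
  2-simplices (4): [v_0,v_1,v_2], [v_0,v_1,v_3], [v_0,v_2,v_3], [v_1,v_2,v_3]

giving chain groups C_0 ≅ Z^4, C_1 ≅ Z^6, C_2 ≅ Z^4.

Boundary ∂_1: C_1 → C_0 is given by ∂[p,q] = [q] − [p]. For instance
  ∂[v_0,v_1] = [v_1] − [v_0].
This gives a 4×6 integer matrix of rank 3; reducing to Smith normal form yields diagonal entries (1,1,1).

The boundary map ∂_2: C_2 → C_1 acts by ∂[p,q,r] = [q,r] − [p,r] + [p,q]. For instance
  ∂[v_1,v_2,v_3] = [v_2,v_3] − [v_1,v_3] + [v_1,v_2],
  ∂[v_0,v_1,v_2] = [v_1,v_2] − [v_0,v_2] + [v_0,v_1].
The 6×4 boundary matrix has rank 3 and Smith normal form diag(1,1,1).

Now H_k = ker ∂_k / im ∂_{k+1}, so:

  H_0: rank C_0 − rank ∂_1 = 4 − 3 = 1, and the invariant factors of ∂_1 are all 1, so H_0 = Z.
  H_1: rank ker ∂_1 − rank ∂_2 = (6 − 3) − 3 = 0, and the invariant factors of ∂_2 are all 1, so H_1 = 0.
  H_2: rank ker ∂_2 − rank ∂_3 = (4 − 3) − 0 = 1, and there is no ∂_3, so H_2 = Z.

H_0 = Z,  H_1 = 0,  H_2 = Z.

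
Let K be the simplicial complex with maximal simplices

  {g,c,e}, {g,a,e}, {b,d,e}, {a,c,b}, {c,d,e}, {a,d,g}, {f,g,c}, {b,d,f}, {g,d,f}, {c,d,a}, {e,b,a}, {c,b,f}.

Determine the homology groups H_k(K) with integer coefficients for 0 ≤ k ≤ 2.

H_0 = Z,  H_1 = Z/2,  H_2 = 0.

Fix the vertex order a < b < c < d < e < f < g and write every simplex with vertices in increasing order. Then dim K = 2 and the simplices of K are:

  0-simplices (7): a, b, c, d, e, f, g
  1-simplices (18): ab, ac, ad, ae, ag, bc, bd, be, bf, cd, ce, cf, cg, de, df, dg, eg, fg
  2-simplices (12): abc, abe, acd, adg, aeg, bcf, bde, bdf, cde, ceg, cfg, dfg

so the chain groups are C_0 ≅ Z^7, C_1 ≅ Z^18, C_2 ≅ Z^12.

Boundary ∂_1: C_1 → C_0 maps an edge to its endpoints' difference, ∂[p,q] = q − p. For instance
  ∂ce = e − c.
This gives a 7×18 integer matrix of rank 6; reducing to Smith normal form yields diagonal entries (1,1,1,1,1,1).

Boundary ∂_2: C_2 → C_1 acts by ∂[p,q,r] = [q,r] − [p,r] + [p,q]. For instance
  ∂abe = be − ae + ab,
  ∂bdf = df − bf + bd.
This gives a 18×12 integer matrix of rank 12; reducing to Smith normal form yields diagonal entries (1,1,1,1,1,1,1,1,1,1,1,2).

From H_k ≅ ker(∂_k) / im(∂_{k+1}) we obtain:

  H_0: rank C_0 − rank ∂_1 = 7 − 6 = 1, and the invariant factors of ∂_1 are all 1, so H_0 ≅ Z.
  H_1: rank ker ∂_1 − rank ∂_2 = (18 − 6) − 12 = 0, and ∂_2 has invariant factor 2 > 1, so H_1 ≅ Z/2.
  H_2: rank ker ∂_2 − rank ∂_3 = (12 − 12) − 0 = 0, and there is no ∂_3, so H_2 ≅ 0.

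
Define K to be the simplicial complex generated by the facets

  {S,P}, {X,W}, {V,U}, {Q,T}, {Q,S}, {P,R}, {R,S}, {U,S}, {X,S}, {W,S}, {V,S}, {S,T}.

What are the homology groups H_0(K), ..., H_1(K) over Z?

H_0 ≅ Z,  H_1 ≅ Z^4.

We work with the vertex ordering P < Q < R < S < T < U < V < W < X. The simplices of K, each written with vertices in increasing order, are:

  0-simplices (9): P, Q, R, S, T, U, V, W, X
  1-simplices (12): PR, PS, QS, QT, RS, ST, SU, SV, SW, SX, UV, WX

Hence C_0 ≅ Z^9, C_1 ≅ Z^12.

∂_1: C_1 → C_0 maps an edge to its endpoints' difference, ∂[p,q] = q − p. For instance
  ∂QT = T − Q.
This gives a 9×12 integer matrix of rank 8; reducing to Smith normal form yields diagonal entries (1,1,1,1,1,1,1,1).

Now H_k = ker ∂_k / im ∂_{k+1}, so:

  H_0: rank C_0 − rank ∂_1 = 9 − 8 = 1, and the invariant factors of ∂_1 are all 1, so H_0 ≅ Z.
  H_1: rank ker ∂_1 − rank ∂_2 = (12 − 8) − 0 = 4, and there is no ∂_2, so H_1 ≅ Z^4.

As a check, the Euler characteristic is 9 − 12 = -3, which agrees with 1 − 4 = -3.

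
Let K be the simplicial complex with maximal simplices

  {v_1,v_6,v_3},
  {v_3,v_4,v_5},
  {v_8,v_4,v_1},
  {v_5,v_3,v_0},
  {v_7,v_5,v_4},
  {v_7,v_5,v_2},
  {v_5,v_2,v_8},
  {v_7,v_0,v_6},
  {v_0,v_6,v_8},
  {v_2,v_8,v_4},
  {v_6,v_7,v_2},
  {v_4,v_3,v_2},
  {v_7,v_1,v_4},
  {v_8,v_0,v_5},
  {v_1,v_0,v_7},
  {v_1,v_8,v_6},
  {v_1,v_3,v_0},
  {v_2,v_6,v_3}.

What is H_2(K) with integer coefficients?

H_2 = 0.

Take the total order v_0 < v_1 < v_2 < v_3 < v_4 < v_5 < v_6 < v_7 < v_8 on the vertex set. Then K (dimension 2) consists of the simplices:

  0-simplices (9): [v_0], [v_1], [v_2], [v_3], [v_4], [v_5], [v_6], [v_7], [v_8]
  1-simplices (27): (27 of them)
  2-simplices (18): (18 of them)

Hence C_0 ≅ Z^9, C_1 ≅ Z^27, C_2 ≅ Z^18.

Boundary ∂_1: C_1 → C_0 is given by ∂[p,q] = [q] − [p]. For instance
  ∂[v_2,v_4] = [v_4] − [v_2].
The resulting 9×27 matrix has rank 8, and its Smith normal form has invariant factors (1,1,1,1,1,1,1,1).

∂_2: C_2 → C_1 maps a triangle to the signed sum of its edges. For instance
  ∂[v_1,v_4,v_8] = [v_4,v_8] − [v_1,v_8] + [v_1,v_4],
  ∂[v_0,v_5,v_8] = [v_5,v_8] − [v_0,v_8] + [v_0,v_5].
The resulting 27×18 matrix has rank 18, and its Smith normal form has invariant factors (1,1,1,1,1,1,1,1,1,1,1,1,1,1,1,1,1,2).

Computing H_k = (kernel of ∂_k) / (image of ∂_{k+1}):

  H_2: rank ker ∂_2 − rank ∂_3 = (18 − 18) − 0 = 0, and there is no ∂_3, so H_2 = 0.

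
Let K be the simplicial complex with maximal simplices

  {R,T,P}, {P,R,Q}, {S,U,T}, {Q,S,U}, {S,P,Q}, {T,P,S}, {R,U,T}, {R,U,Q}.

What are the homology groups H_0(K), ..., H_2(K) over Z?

H_0 = Z,  H_1 = 0,  H_2 = Z.

Order the vertices as P < Q < R < S < T < U. Listing each simplex with vertices in this order, K has dimension 2 with simplices:

  0-simplices (6): P, Q, R, S, T, U
  1-simplices (12): PQ, PR, PS, PT, QR, QS, QU, RT, RU, ST, SU, TU
  2-simplices (8): PQR, PQS, PRT, PST, QRU, QSU, RTU, STU

giving chain groups C_0 ≅ Z^6, C_1 ≅ Z^12, C_2 ≅ Z^8.

Boundary ∂_1: C_1 → C_0 is given by ∂[p,q] = [q] − [p].
This gives a 6×12 integer matrix of rank 5; reducing to Smith normal form yields diagonal entries (1,1,1,1,1).

∂_2: C_2 → C_1 acts by ∂[p,q,r] = [q,r] − [p,r] + [p,q]. For instance
  ∂STU = TU − SU + ST,
  ∂PQR = QR − PR + PQ.
The resulting 12×8 matrix has rank 7, and its Smith normal form has invariant factors (1,1,1,1,1,1,1).

Reading off H_k = ker ∂_k / im ∂_{k+1}:

  H_0: rank C_0 − rank ∂_1 = 6 − 5 = 1, and the invariant factors of ∂_1 are all 1, so H_0 = Z.
  H_1: rank ker ∂_1 − rank ∂_2 = (12 − 5) − 7 = 0, and the invariant factors of ∂_2 are all 1, so H_1 = 0.
  H_2: rank ker ∂_2 − rank ∂_3 = (8 − 7) − 0 = 1, and there is no ∂_3, so H_2 = Z.

(K is a triangulation of the 2-sphere S^2.)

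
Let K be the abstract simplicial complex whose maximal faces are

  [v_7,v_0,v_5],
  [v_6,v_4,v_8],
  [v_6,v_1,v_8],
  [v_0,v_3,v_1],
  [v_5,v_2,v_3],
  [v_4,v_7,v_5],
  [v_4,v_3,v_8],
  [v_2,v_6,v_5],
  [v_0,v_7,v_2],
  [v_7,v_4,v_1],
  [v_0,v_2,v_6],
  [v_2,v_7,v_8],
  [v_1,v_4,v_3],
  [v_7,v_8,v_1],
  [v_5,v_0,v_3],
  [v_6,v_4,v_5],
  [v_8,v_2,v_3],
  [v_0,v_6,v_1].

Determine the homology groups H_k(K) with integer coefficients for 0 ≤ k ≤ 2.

H_0 ≅ Z,  H_1 ≅ Z ⊕ Z_2,  H_2 = 0.

Order the vertices as v_0 < v_1 < v_2 < v_3 < v_4 < v_5 < v_6 < v_7 < v_8. Listing each simplex with vertices in this order, K has dimension 2 with simplices:

  0-simplices (9): [v_0], [v_1], [v_2], [v_3], [v_4], [v_5], [v_6], [v_7], [v_8]
  1-simplices (27): (27 of them)
  2-simplices (18): (18 of them)

Hence C_0 ≅ Z^9, C_1 ≅ Z^27, C_2 ≅ Z^18.

The boundary map ∂_1: C_1 → C_0 is given by ∂[p,q] = [q] − [p].
The 9×27 boundary matrix has rank 8 and Smith normal form diag(1,1,1,1,1,1,1,1).

The boundary map ∂_2: C_2 → C_1 acts by ∂[p,q,r] = [q,r] − [p,r] + [p,q]. For instance
  ∂[v_2,v_3,v_8] = [v_3,v_8] − [v_2,v_8] + [v_2,v_3],
  ∂[v_1,v_4,v_7] = [v_4,v_7] − [v_1,v_7] + [v_1,v_4].
The 27×18 boundary matrix has rank 18 and Smith normal form diag(1,1,1,1,1,1,1,1,1,1,1,1,1,1,1,1,1,2).

Reading off H_k = ker ∂_k / im ∂_{k+1}:

  H_0: rank C_0 − rank ∂_1 = 9 − 8 = 1, and the invariant factors of ∂_1 are all 1, so H_0 = Z.
  H_1: rank ker ∂_1 − rank ∂_2 = (27 − 8) − 18 = 1, and ∂_2 has invariant factor 2 > 1, so H_1 = Z ⊕ Z_2.
  H_2: rank ker ∂_2 − rank ∂_3 = (18 − 18) − 0 = 0, and there is no ∂_3, so H_2 = 0.

As a check, the Euler characteristic is 9 − 27 + 18 = 0, which agrees with 1 − 1 + 0 = 0.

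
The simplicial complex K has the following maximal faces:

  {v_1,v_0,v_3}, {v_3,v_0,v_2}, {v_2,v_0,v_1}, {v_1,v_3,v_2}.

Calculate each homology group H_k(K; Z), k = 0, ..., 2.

Fix the vertex order v_0 < v_1 < v_2 < v_3 and write every simplex with vertices in increasing order. Then dim K = 2 and the simplices of K are:

  0-simplices (4): [v_0], [v_1], [v_2], [v_3]
  1-simplices (6): [v_0,v_1], [v_0,v_2], [v_0,v_3], [v_1,v_2], [v_1,v_3], [v_2,v_3]
  2-simplices (4): [v_0,v_1,v_2], [v_0,v_1,v_3], [v_0,v_2,v_3], [v_1,v_2,v_3]

Hence C_0 ≅ Z^4, C_1 ≅ Z^6, C_2 ≅ Z^4.

Boundary ∂_1: C_1 → C_0 is given by ∂[p,q] = [q] − [p]. For instance
  ∂[v_0,v_1] = [v_1] − [v_0].
The 4×6 boundary matrix has rank 3 and Smith normal form diag(1,1,1).

∂_2: C_2 → C_1 sends each 2-simplex [p,q,r] to [q,r] − [p,r] + [p,q]. For instance
  ∂[v_0,v_1,v_2] = [v_1,v_2] − [v_0,v_2] + [v_0,v_1],
  ∂[v_0,v_2,v_3] = [v_2,v_3] − [v_0,v_3] + [v_0,v_2].
This gives a 6×4 integer matrix of rank 3; reducing to Smith normal form yields diagonal entries (1,1,1).

From H_k ≅ ker(∂_k) / im(∂_{k+1}) we obtain:

  H_0: rank C_0 − rank ∂_1 = 4 − 3 = 1, and the invariant factors of ∂_1 are all 1, so H_0 ≅ Z.
  H_1: rank ker ∂_1 − rank ∂_2 = (6 − 3) − 3 = 0, and the invariant factors of ∂_2 are all 1, so H_1 ≅ 0.
  H_2: rank ker ∂_2 − rank ∂_3 = (4 − 3) − 0 = 1, and there is no ∂_3, so H_2 ≅ Z.

As a check, the Euler characteristic is 4 − 6 + 4 = 2, which agrees with 1 − 0 + 1 = 2.
(K is a triangulation of the 2-sphere S^2.)

H_0 = Z,  H_1 = 0,  H_2 = Z.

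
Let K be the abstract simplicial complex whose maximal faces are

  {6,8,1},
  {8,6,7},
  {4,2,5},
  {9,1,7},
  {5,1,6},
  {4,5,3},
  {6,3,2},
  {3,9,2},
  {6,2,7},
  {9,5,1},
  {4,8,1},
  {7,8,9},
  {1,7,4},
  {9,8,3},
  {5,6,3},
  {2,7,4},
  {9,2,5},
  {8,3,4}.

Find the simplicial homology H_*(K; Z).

Take the total order 1 < 2 < 3 < 4 < 5 < 6 < 7 < 8 < 9 on the vertex set. Then K (dimension 2) consists of the simplices:

  0-simplices (9): [1], [2], [3], [4], [5], [6], [7], [8], [9]
  1-simplices (27): (27 of them)
  2-simplices (18): [1,4,7], [1,4,8], [1,5,6], [1,5,9], [1,6,8], [1,7,9], [2,3,6], [2,3,9], [2,4,5], [2,4,7], [2,5,9], [2,6,7], [3,4,5], [3,4,8], [3,5,6], [3,8,9], [6,7,8], [7,8,9]

giving chain groups C_0 ≅ Z^9, C_1 ≅ Z^27, C_2 ≅ Z^18.

Boundary ∂_1: C_1 → C_0 maps an edge to its endpoints' difference, ∂[p,q] = q − p. For instance
  ∂[2,3] = [3] − [2].
As a 9×27 matrix over Z this has rank 8, with invariant factors (1,1,1,1,1,1,1,1).

The boundary map ∂_2: C_2 → C_1 maps a triangle to the signed sum of its edges. For instance
  ∂[2,4,7] = [4,7] − [2,7] + [2,4],
  ∂[1,4,8] = [4,8] − [1,8] + [1,4].
The resulting 27×18 matrix has rank 18, and its Smith normal form has invariant factors (1,1,1,1,1,1,1,1,1,1,1,1,1,1,1,1,1,2).

Now H_k = ker ∂_k / im ∂_{k+1}, so:

  H_0: rank C_0 − rank ∂_1 = 9 − 8 = 1, and the invariant factors of ∂_1 are all 1, so H_0 = Z.
  H_1: rank ker ∂_1 − rank ∂_2 = (27 − 8) − 18 = 1, and ∂_2 has invariant factor 2 > 1, so H_1 = Z ⊕ Z/2.
  H_2: rank ker ∂_2 − rank ∂_3 = (18 − 18) − 0 = 0, and there is no ∂_3, so H_2 = 0.

(K is a triangulation of the Klein bottle.)

H_0 ≅ Z,  H_1 ≅ Z ⊕ Z/2,  H_2 = 0.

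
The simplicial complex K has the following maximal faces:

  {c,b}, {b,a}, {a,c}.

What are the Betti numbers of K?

b_0 = 1, b_1 = 1.

K has 3 vertices, 3 edges.
rank ∂_0 = 0, rank ∂_1 = 2 ⇒ b_0 = 3 − 0 − 2 = 1; all invariant factors of ∂_1 are 1 so no torsion. So H_0 = Z.
rank ∂_1 = 2, rank ∂_2 = 0 ⇒ b_1 = 3 − 2 − 0 = 1. So H_1 = Z.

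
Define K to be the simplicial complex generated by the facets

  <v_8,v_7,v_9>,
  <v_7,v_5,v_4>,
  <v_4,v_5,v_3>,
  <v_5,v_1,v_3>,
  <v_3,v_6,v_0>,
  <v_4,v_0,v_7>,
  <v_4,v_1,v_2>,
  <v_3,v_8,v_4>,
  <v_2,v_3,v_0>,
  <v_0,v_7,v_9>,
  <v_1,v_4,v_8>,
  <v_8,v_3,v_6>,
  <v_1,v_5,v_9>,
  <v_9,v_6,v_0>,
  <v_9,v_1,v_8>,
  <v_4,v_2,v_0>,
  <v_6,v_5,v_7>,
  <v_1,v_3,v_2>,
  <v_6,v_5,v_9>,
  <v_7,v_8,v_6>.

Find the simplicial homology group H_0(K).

Take the total order v_0 < v_1 < v_2 < v_3 < v_4 < v_5 < v_6 < v_7 < v_8 < v_9 on the vertex set. Then K (dimension 2) consists of the simplices:

  0-simplices (10): [v_0], [v_1], [v_2], [v_3], [v_4], [v_5], [v_6], [v_7], [v_8], [v_9]
  1-simplices (30): (30 of them)
  2-simplices (20): (20 of them)

so the chain groups are C_0 ≅ Z^10, C_1 ≅ Z^30, C_2 ≅ Z^20.

The boundary map ∂_1: C_1 → C_0 is given by ∂[p,q] = [q] − [p].
The 10×30 boundary matrix has rank 9 and Smith normal form diag(1,1,1,1,1,1,1,1,1).

The boundary map ∂_2: C_2 → C_1 sends each 2-simplex [p,q,r] to [q,r] − [p,r] + [p,q]. For instance
  ∂[v_1,v_5,v_9] = [v_5,v_9] − [v_1,v_9] + [v_1,v_5],
  ∂[v_1,v_2,v_3] = [v_2,v_3] − [v_1,v_3] + [v_1,v_2].
As a 30×20 matrix over Z this has rank 20, with invariant factors (1,1,1,1,1,1,1,1,1,1,1,1,1,1,1,1,1,1,1,2).

Reading off H_k = ker ∂_k / im ∂_{k+1}:

  H_0: rank C_0 − rank ∂_1 = 10 − 9 = 1, and the invariant factors of ∂_1 are all 1, so H_0 = Z.

H_0 ≅ Z.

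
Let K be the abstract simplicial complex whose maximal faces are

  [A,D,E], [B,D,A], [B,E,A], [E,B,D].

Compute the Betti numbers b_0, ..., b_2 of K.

b_0 = 1, b_1 = 0, b_2 = 1.

Order the vertices as A < B < D < E. Listing each simplex with vertices in this order, K has dimension 2 with simplices:

  0-simplices (4): A, B, D, E
  1-simplices (6): AB, AD, AE, BD, BE, DE
  2-simplices (4): ABD, ABE, ADE, BDE

giving chain groups C_0 ≅ Z^4, C_1 ≅ Z^6, C_2 ≅ Z^4.

The boundary map ∂_1: C_1 → C_0 maps an edge to its endpoints' difference, ∂[p,q] = q − p. For instance
  ∂BE = E − B.
This gives a 4×6 integer matrix of rank 3; reducing to Smith normal form yields diagonal entries (1,1,1).

The boundary map ∂_2: C_2 → C_1 sends each 2-simplex [p,q,r] to [q,r] − [p,r] + [p,q]. For instance
  ∂ADE = DE − AE + AD,
  ∂BDE = DE − BE + BD.
This gives a 6×4 integer matrix of rank 3; reducing to Smith normal form yields diagonal entries (1,1,1).

From H_k ≅ ker(∂_k) / im(∂_{k+1}) we obtain:

  H_0: rank C_0 − rank ∂_1 = 4 − 3 = 1, and the invariant factors of ∂_1 are all 1, so H_0 = Z.
  H_1: rank ker ∂_1 − rank ∂_2 = (6 − 3) − 3 = 0, and the invariant factors of ∂_2 are all 1, so H_1 = 0.
  H_2: rank ker ∂_2 − rank ∂_3 = (4 − 3) − 0 = 1, and there is no ∂_3, so H_2 = Z.

Hence the Betti numbers are b_0 = 1, b_1 = 0, b_2 = 1.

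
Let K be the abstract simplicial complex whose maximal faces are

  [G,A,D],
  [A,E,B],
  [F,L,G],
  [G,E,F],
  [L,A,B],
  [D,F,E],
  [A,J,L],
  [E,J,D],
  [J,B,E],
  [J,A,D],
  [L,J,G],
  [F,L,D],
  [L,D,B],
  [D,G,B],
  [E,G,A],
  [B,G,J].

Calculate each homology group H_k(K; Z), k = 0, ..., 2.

H_0 = Z,  H_1 = Z^2,  H_2 = Z.

We work with the vertex ordering A < B < D < E < F < G < J < L. The simplices of K, each written with vertices in increasing order, are:

  0-simplices (8): A, B, D, E, F, G, J, L
  1-simplices (24): AB, AD, AE, AG, AJ, AL, BD, BE, BG, BJ, BL, DE, DF, DG, DJ, DL, EF, EG, EJ, FG, FL, GJ, GL, JL
  2-simplices (16): ABE, ABL, ADG, ADJ, AEG, AJL, BDG, BDL, BEJ, BGJ, DEF, DEJ, DFL, EFG, FGL, GJL

giving chain groups C_0 ≅ Z^8, C_1 ≅ Z^24, C_2 ≅ Z^16.

∂_1: C_1 → C_0 sends each edge [p,q] (with p < q) to q − p.
The 8×24 boundary matrix has rank 7 and Smith normal form diag(1,1,1,1,1,1,1).

The boundary map ∂_2: C_2 → C_1 sends each 2-simplex [p,q,r] to [q,r] − [p,r] + [p,q]. For instance
  ∂BDG = DG − BG + BD,
  ∂GJL = JL − GL + GJ.
This gives a 24×16 integer matrix of rank 15; reducing to Smith normal form yields diagonal entries (1,1,1,1,1,1,1,1,1,1,1,1,1,1,1).

Reading off H_k = ker ∂_k / im ∂_{k+1}:

  H_0: rank C_0 − rank ∂_1 = 8 − 7 = 1, and the invariant factors of ∂_1 are all 1, so H_0 ≅ Z.
  H_1: rank ker ∂_1 − rank ∂_2 = (24 − 7) − 15 = 2, and the invariant factors of ∂_2 are all 1, so H_1 ≅ Z^2.
  H_2: rank ker ∂_2 − rank ∂_3 = (16 − 15) − 0 = 1, and there is no ∂_3, so H_2 ≅ Z.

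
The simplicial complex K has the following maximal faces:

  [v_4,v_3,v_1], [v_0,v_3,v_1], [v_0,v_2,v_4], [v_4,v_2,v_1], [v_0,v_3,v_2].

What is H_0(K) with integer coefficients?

We work with the vertex ordering v_0 < v_1 < v_2 < v_3 < v_4. The simplices of K, each written with vertices in increasing order, are:

  0-simplices (5): [v_0], [v_1], [v_2], [v_3], [v_4]
  1-simplices (10): [v_0,v_1], [v_0,v_2], [v_0,v_3], [v_0,v_4], [v_1,v_2], [v_1,v_3], [v_1,v_4], [v_2,v_3], [v_2,v_4], [v_3,v_4]
  2-simplices (5): [v_0,v_1,v_3], [v_0,v_2,v_3], [v_0,v_2,v_4], [v_1,v_2,v_4], [v_1,v_3,v_4]

Hence C_0 ≅ Z^5, C_1 ≅ Z^10, C_2 ≅ Z^5.

The boundary map ∂_1: C_1 → C_0 sends each edge [p,q] (with p < q) to q − p. For instance
  ∂[v_1,v_2] = [v_2] − [v_1].
The resulting 5×10 matrix has rank 4, and its Smith normal form has invariant factors (1,1,1,1).

The boundary map ∂_2: C_2 → C_1 sends each 2-simplex [p,q,r] to [q,r] − [p,r] + [p,q]. For instance
  ∂[v_0,v_2,v_3] = [v_2,v_3] − [v_0,v_3] + [v_0,v_2],
  ∂[v_1,v_3,v_4] = [v_3,v_4] − [v_1,v_4] + [v_1,v_3].
The 10×5 boundary matrix has rank 5 and Smith normal form diag(1,1,1,1,1).

Reading off H_k = ker ∂_k / im ∂_{k+1}:

  H_0: rank C_0 − rank ∂_1 = 5 − 4 = 1, and the invariant factors of ∂_1 are all 1, so H_0 = Z.

H_0 ≅ Z.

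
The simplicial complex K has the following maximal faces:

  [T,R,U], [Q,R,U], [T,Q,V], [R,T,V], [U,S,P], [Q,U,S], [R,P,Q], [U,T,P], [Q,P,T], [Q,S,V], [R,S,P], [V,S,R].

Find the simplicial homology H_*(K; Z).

Take the total order P < Q < R < S < T < U < V on the vertex set. Then K (dimension 2) consists of the simplices:

  0-simplices (7): P, Q, R, S, T, U, V
  1-simplices (18): PQ, PR, PS, PT, PU, QR, QS, QT, QU, QV, RS, RT, RU, RV, SU, SV, TU, TV
  2-simplices (12): PQR, PQT, PRS, PSU, PTU, QRU, QSU, QSV, QTV, RSV, RTU, RTV

Hence C_0 ≅ Z^7, C_1 ≅ Z^18, C_2 ≅ Z^12.

Boundary ∂_1: C_1 → C_0 maps an edge to its endpoints' difference, ∂[p,q] = q − p. For instance
  ∂RU = U − R.
The resulting 7×18 matrix has rank 6, and its Smith normal form has invariant factors (1,1,1,1,1,1).

Boundary ∂_2: C_2 → C_1 maps a triangle to the signed sum of its edges. For instance
  ∂RTV = TV − RV + RT,
  ∂QSU = SU − QU + QS.
This gives a 18×12 integer matrix of rank 12; reducing to Smith normal form yields diagonal entries (1,1,1,1,1,1,1,1,1,1,1,2).

From H_k ≅ ker(∂_k) / im(∂_{k+1}) we obtain:

  H_0: rank C_0 − rank ∂_1 = 7 − 6 = 1, and the invariant factors of ∂_1 are all 1, so H_0 = Z.
  H_1: rank ker ∂_1 − rank ∂_2 = (18 − 6) − 12 = 0, and ∂_2 has invariant factor 2 > 1, so H_1 = Z/2.
  H_2: rank ker ∂_2 − rank ∂_3 = (12 − 12) − 0 = 0, and there is no ∂_3, so H_2 = 0.

(K is a triangulation of the real projective plane RP^2.)

H_0 = Z,  H_1 = Z/2,  H_2 = 0.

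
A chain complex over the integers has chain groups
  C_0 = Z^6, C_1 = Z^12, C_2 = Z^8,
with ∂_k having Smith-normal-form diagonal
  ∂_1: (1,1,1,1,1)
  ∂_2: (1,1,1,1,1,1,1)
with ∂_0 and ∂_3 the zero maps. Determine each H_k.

H_0: b_0 = 6 − 0 − 5 = 1; torsion from ∂_1 factors > 1: none. So H_0 = Z.
H_1: b_1 = 12 − 5 − 7 = 0; torsion from ∂_2 factors > 1: none. So H_1 = 0.
H_2: b_2 = 8 − 7 − 0 = 1; torsion from ∂_3 factors > 1: none. So H_2 = Z.

H_0 = Z,  H_1 = 0,  H_2 = Z.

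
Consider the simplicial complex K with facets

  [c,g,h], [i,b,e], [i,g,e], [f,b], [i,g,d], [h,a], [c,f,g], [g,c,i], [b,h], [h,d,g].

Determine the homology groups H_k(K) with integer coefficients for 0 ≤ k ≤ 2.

We work with the vertex ordering a < b < c < d < e < f < g < h < i. The simplices of K, each written with vertices in increasing order, are:

  0-simplices (9): a, b, c, d, e, f, g, h, i
  1-simplices (17): ah, be, bf, bh, bi, cf, cg, ch, ci, dg, dh, di, eg, ei, fg, gh, gi
  2-simplices (7): bei, cfg, cgh, cgi, dgh, dgi, egi

so the chain groups are C_0 ≅ Z^9, C_1 ≅ Z^17, C_2 ≅ Z^7.

∂_1: C_1 → C_0 sends each edge [p,q] (with p < q) to q − p. For instance
  ∂ci = i − c.
As a 9×17 matrix over Z this has rank 8, with invariant factors (1,1,1,1,1,1,1,1).

The boundary map ∂_2: C_2 → C_1 acts by ∂[p,q,r] = [q,r] − [p,r] + [p,q]. For instance
  ∂cgi = gi − ci + cg,
  ∂dgh = gh − dh + dg.
As a 17×7 matrix over Z this has rank 7, with invariant factors (1,1,1,1,1,1,1).

Now H_k = ker ∂_k / im ∂_{k+1}, so:

  H_0: rank C_0 − rank ∂_1 = 9 − 8 = 1, and the invariant factors of ∂_1 are all 1, so H_0 ≅ Z.
  H_1: rank ker ∂_1 − rank ∂_2 = (17 − 8) − 7 = 2, and the invariant factors of ∂_2 are all 1, so H_1 ≅ Z^2.
  H_2: rank ker ∂_2 − rank ∂_3 = (7 − 7) − 0 = 0, and there is no ∂_3, so H_2 ≅ 0.

As a check, the Euler characteristic is 9 − 17 + 7 = -1, which agrees with 1 − 2 + 0 = -1.

H_0 ≅ Z,  H_1 ≅ Z^2,  H_2 = 0.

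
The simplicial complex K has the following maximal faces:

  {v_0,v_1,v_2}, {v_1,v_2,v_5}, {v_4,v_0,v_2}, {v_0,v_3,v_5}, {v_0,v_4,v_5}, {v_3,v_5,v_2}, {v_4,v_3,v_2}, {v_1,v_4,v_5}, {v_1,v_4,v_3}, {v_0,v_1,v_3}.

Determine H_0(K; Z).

H_0 ≅ Z.

We work with the vertex ordering v_0 < v_1 < v_2 < v_3 < v_4 < v_5. The simplices of K, each written with vertices in increasing order, are:

  0-simplices (6): [v_0], [v_1], [v_2], [v_3], [v_4], [v_5]
  1-simplices (15): (15 of them)
  2-simplices (10): [v_0,v_1,v_2], [v_0,v_1,v_3], [v_0,v_2,v_4], [v_0,v_3,v_5], [v_0,v_4,v_5], [v_1,v_2,v_5], [v_1,v_3,v_4], [v_1,v_4,v_5], [v_2,v_3,v_4], [v_2,v_3,v_5]

so the chain groups are C_0 ≅ Z^6, C_1 ≅ Z^15, C_2 ≅ Z^10.

∂_1: C_1 → C_0 maps an edge to its endpoints' difference, ∂[p,q] = q − p. For instance
  ∂[v_2,v_3] = [v_3] − [v_2].
The 6×15 boundary matrix has rank 5 and Smith normal form diag(1,1,1,1,1).

The boundary map ∂_2: C_2 → C_1 acts by ∂[p,q,r] = [q,r] − [p,r] + [p,q]. For instance
  ∂[v_0,v_4,v_5] = [v_4,v_5] − [v_0,v_5] + [v_0,v_4],
  ∂[v_0,v_2,v_4] = [v_2,v_4] − [v_0,v_4] + [v_0,v_2].
The 15×10 boundary matrix has rank 10 and Smith normal form diag(1,1,1,1,1,1,1,1,1,2).

From H_k ≅ ker(∂_k) / im(∂_{k+1}) we obtain:

  H_0: rank C_0 − rank ∂_1 = 6 − 5 = 1, and the invariant factors of ∂_1 are all 1, so H_0 = Z.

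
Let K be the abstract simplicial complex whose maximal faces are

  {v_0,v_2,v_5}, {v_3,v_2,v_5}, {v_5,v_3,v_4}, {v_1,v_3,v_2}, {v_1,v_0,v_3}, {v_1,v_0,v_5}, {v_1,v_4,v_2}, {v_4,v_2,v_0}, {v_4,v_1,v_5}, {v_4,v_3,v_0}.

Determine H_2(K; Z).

K has 6 vertices, 15 edges, 10 triangles.
rank ∂_2 = 10, rank ∂_3 = 0 ⇒ b_2 = 10 − 10 − 0 = 0. So H_2 = 0.

H_2 ≅ 0.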